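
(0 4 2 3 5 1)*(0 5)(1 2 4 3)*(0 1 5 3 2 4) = (0 2 5 4)(1 3)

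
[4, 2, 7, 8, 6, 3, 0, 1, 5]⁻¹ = [6, 7, 1, 5, 0, 8, 4, 2, 3]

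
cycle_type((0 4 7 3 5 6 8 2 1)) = 9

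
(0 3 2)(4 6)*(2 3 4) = (0 4 6 2)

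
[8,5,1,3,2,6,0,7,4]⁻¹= [6,2,4,3,8,1,5,7,0]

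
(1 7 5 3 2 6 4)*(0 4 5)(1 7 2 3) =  (0 4 7)(1 2 6 5)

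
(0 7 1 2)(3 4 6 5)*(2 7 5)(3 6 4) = (0 5 6 2)(1 7)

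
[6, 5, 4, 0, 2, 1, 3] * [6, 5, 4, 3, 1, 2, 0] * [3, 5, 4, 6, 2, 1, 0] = [3, 4, 5, 0, 2, 1, 6]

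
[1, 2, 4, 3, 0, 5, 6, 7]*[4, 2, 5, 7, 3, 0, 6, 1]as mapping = [0→2, 1→5, 2→3, 3→7, 4→4, 5→0, 6→6, 7→1]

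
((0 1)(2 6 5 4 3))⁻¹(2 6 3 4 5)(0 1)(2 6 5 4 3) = (2 3 4 6 5)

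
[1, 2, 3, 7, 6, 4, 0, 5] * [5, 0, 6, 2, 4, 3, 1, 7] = [0, 6, 2, 7, 1, 4, 5, 3]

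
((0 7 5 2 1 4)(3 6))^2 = (0 5 1)(2 4 7)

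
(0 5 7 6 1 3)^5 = (0 3 1 6 7 5)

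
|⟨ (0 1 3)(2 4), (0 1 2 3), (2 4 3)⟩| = 120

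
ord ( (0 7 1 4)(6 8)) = 4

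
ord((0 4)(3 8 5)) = 6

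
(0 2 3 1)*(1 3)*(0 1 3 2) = (2 3) 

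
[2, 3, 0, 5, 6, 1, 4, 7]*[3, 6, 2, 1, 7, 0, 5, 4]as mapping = [0→2, 1→1, 2→3, 3→0, 4→5, 5→6, 6→7, 7→4]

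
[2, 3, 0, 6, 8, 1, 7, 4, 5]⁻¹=[2, 5, 0, 1, 7, 8, 3, 6, 4]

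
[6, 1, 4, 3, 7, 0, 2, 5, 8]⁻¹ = [5, 1, 6, 3, 2, 7, 0, 4, 8]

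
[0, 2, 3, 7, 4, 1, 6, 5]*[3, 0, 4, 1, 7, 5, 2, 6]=[3, 4, 1, 6, 7, 0, 2, 5]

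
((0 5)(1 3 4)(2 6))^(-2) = (1 3 4)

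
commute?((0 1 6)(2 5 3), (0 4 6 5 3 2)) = no:(0 1 6)(2 5 3) * (0 4 6 5 3 2) = (0 1 5 2 3)(4 6), (0 4 6 5 3 2) * (0 1 6)(2 5 3) = (0 4)(1 6 3 5 2)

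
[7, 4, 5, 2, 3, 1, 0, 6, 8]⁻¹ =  [6, 5, 3, 4, 1, 2, 7, 0, 8]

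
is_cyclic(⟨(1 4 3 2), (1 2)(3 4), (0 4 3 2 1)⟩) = no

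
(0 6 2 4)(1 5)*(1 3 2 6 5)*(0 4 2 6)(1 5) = (0 1 5 3 6)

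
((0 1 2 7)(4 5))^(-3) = (0 1 2 7)(4 5)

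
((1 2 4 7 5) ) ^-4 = (1 2 4 7 5) 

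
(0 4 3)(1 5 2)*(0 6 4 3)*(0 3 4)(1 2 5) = (0 4 3 6)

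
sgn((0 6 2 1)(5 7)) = 1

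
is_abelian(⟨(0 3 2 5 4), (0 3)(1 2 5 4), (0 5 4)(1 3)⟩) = no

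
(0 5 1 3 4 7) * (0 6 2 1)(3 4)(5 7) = (0 7 6 2 1 4 5)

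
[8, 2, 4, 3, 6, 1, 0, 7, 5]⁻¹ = [6, 5, 1, 3, 2, 8, 4, 7, 0]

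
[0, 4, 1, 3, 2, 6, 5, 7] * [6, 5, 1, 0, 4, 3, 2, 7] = [6, 4, 5, 0, 1, 2, 3, 7] 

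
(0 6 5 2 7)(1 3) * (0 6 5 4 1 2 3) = (0 5 3 2 7 6 4 1)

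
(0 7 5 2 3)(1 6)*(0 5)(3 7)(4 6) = (0 3 5 2 7)(1 4 6)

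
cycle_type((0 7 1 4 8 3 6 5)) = 8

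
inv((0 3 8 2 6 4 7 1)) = (0 1 7 4 6 2 8 3)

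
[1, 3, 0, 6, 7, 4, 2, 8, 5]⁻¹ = [2, 0, 6, 1, 5, 8, 3, 4, 7]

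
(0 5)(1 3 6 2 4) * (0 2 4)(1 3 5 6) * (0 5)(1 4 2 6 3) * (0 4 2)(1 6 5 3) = (0 1 4 6)(2 3)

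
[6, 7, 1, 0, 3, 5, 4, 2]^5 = [6, 2, 7, 0, 3, 5, 4, 1]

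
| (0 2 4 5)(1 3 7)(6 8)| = 12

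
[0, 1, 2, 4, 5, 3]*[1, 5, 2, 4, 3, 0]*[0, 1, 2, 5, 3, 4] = [1, 4, 2, 5, 0, 3]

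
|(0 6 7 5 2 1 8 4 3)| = 9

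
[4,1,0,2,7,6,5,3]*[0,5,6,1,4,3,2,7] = [4,5,0,6,7,2,3,1]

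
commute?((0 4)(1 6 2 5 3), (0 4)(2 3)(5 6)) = no:(0 4)(1 6 2 5 3) * (0 4)(2 3)(5 6) = (1 5 2 6 3), (0 4)(2 3)(5 6) * (0 4)(1 6 2 5 3) = (1 6 3 5 2)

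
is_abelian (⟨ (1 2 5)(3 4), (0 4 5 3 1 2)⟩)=no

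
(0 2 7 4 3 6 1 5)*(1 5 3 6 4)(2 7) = (0 7 1 3 4 6 5)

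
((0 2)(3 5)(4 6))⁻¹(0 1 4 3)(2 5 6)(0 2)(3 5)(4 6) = (0 3 4)(1 6 5 2)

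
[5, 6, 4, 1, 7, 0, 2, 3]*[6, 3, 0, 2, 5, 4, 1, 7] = [4, 1, 5, 3, 7, 6, 0, 2]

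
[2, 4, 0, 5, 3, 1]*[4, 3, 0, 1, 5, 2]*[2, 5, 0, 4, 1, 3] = [2, 3, 1, 0, 5, 4]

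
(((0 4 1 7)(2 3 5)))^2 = (0 1)(2 5 3)(4 7)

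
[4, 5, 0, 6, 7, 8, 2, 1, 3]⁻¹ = [2, 7, 6, 8, 0, 1, 3, 4, 5]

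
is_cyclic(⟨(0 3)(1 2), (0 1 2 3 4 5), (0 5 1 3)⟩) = no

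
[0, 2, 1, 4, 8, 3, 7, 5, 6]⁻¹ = [0, 2, 1, 5, 3, 7, 8, 6, 4]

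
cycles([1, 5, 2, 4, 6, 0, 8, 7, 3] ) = (0 1 5)(3 4 6 8)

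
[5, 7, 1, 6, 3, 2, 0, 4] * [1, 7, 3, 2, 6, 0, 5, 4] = [0, 4, 7, 5, 2, 3, 1, 6]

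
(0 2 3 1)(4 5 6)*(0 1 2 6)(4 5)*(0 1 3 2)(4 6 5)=(0 5 1 3)(4 6)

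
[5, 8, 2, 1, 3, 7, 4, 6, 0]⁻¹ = [8, 3, 2, 4, 6, 0, 7, 5, 1]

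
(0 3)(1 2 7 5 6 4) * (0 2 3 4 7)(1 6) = (0 4 6 7 5 1 3 2)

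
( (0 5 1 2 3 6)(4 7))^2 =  (0 1 3)(2 6 5)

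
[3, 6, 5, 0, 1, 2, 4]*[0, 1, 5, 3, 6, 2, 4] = [3, 4, 2, 0, 1, 5, 6]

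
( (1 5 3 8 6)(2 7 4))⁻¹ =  (1 6 8 3 5)(2 4 7)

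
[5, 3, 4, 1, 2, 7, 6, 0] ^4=[5, 1, 2, 3, 4, 7, 6, 0] 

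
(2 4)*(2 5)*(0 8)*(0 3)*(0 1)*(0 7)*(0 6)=(0 8 3 1 7 6) (2 4 5) 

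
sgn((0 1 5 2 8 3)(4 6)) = 1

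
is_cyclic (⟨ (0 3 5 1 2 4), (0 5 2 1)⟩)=no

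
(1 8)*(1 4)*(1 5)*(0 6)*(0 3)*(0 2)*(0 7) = (0 6 3 2 7)(1 8 4 5)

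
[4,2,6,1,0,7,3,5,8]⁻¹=[4,3,1,6,0,7,2,5,8]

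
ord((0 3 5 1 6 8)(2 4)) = 6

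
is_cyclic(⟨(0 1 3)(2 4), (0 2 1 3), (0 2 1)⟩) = no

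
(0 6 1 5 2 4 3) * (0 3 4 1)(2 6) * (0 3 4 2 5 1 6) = (0 5)(2 6 3 4)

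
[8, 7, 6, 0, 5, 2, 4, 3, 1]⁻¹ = [3, 8, 5, 7, 6, 4, 2, 1, 0]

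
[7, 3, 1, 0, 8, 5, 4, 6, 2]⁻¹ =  [3, 2, 8, 1, 6, 5, 7, 0, 4]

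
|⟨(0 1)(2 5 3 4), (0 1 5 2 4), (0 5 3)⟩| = 360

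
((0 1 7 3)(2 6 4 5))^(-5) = (0 3 7 1)(2 5 4 6)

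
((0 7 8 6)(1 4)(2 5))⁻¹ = (0 6 8 7)(1 4)(2 5)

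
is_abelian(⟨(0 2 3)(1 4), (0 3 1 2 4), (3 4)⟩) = no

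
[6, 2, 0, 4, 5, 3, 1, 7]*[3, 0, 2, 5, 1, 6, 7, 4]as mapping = [0→7, 1→2, 2→3, 3→1, 4→6, 5→5, 6→0, 7→4]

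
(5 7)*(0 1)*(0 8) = (0 1 8)(5 7)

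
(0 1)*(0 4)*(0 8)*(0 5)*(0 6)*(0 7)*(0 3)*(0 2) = (0 1 4 8 5 6 7 3 2)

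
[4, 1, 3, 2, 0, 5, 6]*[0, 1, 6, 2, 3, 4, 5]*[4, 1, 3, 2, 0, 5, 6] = [2, 1, 3, 6, 4, 0, 5]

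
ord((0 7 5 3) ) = 4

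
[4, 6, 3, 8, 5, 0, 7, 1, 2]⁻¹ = [5, 7, 8, 2, 0, 4, 1, 6, 3]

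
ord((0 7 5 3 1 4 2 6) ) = 8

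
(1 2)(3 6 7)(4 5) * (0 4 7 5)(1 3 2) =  (0 4)(2 3 6 5 7)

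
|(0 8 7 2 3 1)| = 6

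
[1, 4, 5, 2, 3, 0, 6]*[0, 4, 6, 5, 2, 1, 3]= [4, 2, 1, 6, 5, 0, 3]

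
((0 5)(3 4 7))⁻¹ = (0 5)(3 7 4)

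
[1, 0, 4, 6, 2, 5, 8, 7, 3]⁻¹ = [1, 0, 4, 8, 2, 5, 3, 7, 6]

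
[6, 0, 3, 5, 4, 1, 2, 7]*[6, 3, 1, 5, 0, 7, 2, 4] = [2, 6, 5, 7, 0, 3, 1, 4]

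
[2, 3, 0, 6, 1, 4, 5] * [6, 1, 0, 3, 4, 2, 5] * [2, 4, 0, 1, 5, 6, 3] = [2, 1, 3, 6, 4, 5, 0]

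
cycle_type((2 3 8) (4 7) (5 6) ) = 2^2.3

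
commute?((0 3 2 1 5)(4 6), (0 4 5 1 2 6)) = no:(0 3 2 1 5)(4 6)*(0 4 5 1 2 6) = (0 3 6 5 4), (0 4 5 1 2 6)*(0 3 2 1 5)(4 6) = (0 6 3 2 4)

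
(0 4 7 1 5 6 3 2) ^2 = (0 7 5 3) (1 6 2 4) 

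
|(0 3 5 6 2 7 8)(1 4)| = 14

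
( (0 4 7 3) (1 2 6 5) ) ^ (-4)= () 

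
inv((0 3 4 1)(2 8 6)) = (0 1 4 3)(2 6 8)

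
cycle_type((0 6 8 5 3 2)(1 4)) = 2.6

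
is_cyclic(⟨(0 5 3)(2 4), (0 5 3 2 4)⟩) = no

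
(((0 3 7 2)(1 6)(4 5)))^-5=(0 2 7 3)(1 6)(4 5)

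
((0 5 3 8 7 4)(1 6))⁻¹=(0 4 7 8 3 5)(1 6)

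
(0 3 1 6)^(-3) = (0 3 1 6)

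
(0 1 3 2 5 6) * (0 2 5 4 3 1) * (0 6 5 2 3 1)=(0 6 3 2 4 1)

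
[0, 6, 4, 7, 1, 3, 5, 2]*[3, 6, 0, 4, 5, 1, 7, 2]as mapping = [0→3, 1→7, 2→5, 3→2, 4→6, 5→4, 6→1, 7→0]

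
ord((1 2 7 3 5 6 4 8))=8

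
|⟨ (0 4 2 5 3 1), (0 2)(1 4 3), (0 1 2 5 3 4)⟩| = 720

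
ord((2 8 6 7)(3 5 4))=12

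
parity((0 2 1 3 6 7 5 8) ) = odd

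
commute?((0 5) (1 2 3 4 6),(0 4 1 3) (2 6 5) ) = no:(0 5) (1 2 3 4 6) * (0 4 1 3) (2 6 5) = (0 2) (1 6 3) (4 5),(0 4 1 3) (2 6 5) * (0 5) (1 2 3 4 6) = (0 6) (1 4 2) (3 5) 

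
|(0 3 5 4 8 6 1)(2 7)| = 14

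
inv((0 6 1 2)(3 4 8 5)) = (0 2 1 6)(3 5 8 4)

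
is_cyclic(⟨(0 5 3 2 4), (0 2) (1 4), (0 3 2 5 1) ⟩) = no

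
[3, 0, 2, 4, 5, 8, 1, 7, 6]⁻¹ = [1, 6, 2, 0, 3, 4, 8, 7, 5]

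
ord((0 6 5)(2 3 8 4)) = 12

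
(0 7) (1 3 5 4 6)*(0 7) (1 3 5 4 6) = (1 5 6 3 4) 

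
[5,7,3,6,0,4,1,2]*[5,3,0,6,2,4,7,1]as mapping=[0→4,1→1,2→6,3→7,4→5,5→2,6→3,7→0]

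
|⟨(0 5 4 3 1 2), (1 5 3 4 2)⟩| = 720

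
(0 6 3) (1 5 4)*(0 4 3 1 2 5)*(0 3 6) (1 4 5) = (1 3 5 6 4 2) 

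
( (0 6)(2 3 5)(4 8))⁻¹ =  (0 6)(2 5 3)(4 8)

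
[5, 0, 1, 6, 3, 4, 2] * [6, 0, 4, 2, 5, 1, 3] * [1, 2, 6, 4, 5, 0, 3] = [2, 3, 1, 4, 6, 0, 5] 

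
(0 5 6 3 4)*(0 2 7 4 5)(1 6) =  (1 6 3 5)(2 7 4)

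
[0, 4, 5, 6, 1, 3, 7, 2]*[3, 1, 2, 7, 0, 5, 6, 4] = [3, 0, 5, 6, 1, 7, 4, 2]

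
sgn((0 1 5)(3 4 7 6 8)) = 1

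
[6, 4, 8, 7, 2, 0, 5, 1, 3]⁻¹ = [5, 7, 4, 8, 1, 6, 0, 3, 2]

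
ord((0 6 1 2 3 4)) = 6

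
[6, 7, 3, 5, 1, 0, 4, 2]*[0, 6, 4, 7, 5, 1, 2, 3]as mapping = [0→2, 1→3, 2→7, 3→1, 4→6, 5→0, 6→5, 7→4]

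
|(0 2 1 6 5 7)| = 6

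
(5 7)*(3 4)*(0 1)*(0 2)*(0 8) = (0 1 2 8)(3 4)(5 7)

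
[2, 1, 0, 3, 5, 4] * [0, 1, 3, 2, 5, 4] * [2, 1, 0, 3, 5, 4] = [3, 1, 2, 0, 5, 4]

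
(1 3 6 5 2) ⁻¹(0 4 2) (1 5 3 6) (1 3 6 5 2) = (0 4 1) (2 6 5 3) 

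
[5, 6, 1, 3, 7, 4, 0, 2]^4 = [2, 4, 5, 3, 6, 1, 7, 0]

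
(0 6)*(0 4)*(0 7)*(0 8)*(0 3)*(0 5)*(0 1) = (0 6 4 7 8 3 5 1)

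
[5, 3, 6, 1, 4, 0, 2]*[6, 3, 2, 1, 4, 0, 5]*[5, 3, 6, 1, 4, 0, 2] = [5, 3, 0, 1, 4, 2, 6]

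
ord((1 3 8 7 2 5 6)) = 7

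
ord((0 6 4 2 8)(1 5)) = 10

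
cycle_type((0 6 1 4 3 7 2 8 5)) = 9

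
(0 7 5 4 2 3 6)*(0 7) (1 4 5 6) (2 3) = (1 4 3) (6 7) 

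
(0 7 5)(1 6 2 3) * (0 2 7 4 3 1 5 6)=(0 4 3 5 2 1)(6 7)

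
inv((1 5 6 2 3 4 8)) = (1 8 4 3 2 6 5)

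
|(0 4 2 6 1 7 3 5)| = 8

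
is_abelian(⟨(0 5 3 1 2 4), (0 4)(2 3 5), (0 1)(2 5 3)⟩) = no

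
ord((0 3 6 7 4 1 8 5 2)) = 9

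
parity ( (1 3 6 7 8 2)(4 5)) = even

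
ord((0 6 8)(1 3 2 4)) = 12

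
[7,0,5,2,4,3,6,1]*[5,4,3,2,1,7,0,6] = [6,5,7,3,1,2,0,4]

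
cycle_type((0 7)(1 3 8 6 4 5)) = 2.6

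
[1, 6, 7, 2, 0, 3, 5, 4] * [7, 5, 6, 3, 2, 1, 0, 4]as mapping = [0→5, 1→0, 2→4, 3→6, 4→7, 5→3, 6→1, 7→2]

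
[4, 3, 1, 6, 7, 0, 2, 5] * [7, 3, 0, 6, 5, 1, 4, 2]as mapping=[0→5, 1→6, 2→3, 3→4, 4→2, 5→7, 6→0, 7→1]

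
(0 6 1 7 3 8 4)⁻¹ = (0 4 8 3 7 1 6)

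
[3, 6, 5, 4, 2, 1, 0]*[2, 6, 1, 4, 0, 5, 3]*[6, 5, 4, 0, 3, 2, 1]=[3, 0, 2, 6, 5, 1, 4]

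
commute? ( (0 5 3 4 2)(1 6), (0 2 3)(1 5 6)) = no: (0 5 3 4 2)(1 6)*(0 2 3)(1 5 6) = (0 6 5)(3 4), (0 2 3)(1 5 6)*(0 5 3 4 2)(1 6) = (1 3 5)(2 4)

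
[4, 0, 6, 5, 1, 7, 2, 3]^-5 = [4, 0, 6, 5, 1, 7, 2, 3]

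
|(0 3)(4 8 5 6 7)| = 10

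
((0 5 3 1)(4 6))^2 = (0 3)(1 5)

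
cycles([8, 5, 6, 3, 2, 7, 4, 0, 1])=(0 8 1 5 7)(2 6 4)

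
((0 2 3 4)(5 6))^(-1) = (0 4 3 2)(5 6)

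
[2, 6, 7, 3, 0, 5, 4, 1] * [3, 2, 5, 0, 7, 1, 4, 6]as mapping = [0→5, 1→4, 2→6, 3→0, 4→3, 5→1, 6→7, 7→2]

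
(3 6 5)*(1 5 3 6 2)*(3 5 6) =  (1 6 5 3 2)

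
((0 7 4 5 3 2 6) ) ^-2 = (0 2 5 7 6 3 4) 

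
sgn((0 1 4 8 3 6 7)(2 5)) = -1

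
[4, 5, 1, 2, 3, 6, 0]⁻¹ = [6, 2, 3, 4, 0, 1, 5]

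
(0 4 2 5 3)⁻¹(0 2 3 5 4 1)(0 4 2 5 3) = (0 3 2 1 4 5)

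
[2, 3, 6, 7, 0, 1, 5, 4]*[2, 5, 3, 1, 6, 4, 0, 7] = [3, 1, 0, 7, 2, 5, 4, 6]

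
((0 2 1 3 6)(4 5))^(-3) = (0 1 6 2 3)(4 5)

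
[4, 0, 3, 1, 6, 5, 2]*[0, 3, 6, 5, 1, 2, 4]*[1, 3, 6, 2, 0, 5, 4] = [3, 1, 5, 2, 0, 6, 4]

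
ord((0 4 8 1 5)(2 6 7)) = 15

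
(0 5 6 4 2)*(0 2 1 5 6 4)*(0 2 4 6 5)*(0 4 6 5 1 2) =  (0 1 4 2 6)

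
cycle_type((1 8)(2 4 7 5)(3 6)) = 2^2.4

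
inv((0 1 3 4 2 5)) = (0 5 2 4 3 1)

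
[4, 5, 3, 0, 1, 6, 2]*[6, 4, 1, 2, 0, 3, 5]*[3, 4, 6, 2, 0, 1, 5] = [3, 2, 6, 5, 0, 1, 4]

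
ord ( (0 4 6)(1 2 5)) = 3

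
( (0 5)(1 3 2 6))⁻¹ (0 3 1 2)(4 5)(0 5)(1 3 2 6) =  (0 4)(2 3 6 5)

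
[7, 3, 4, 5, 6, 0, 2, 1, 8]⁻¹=[5, 7, 6, 1, 2, 3, 4, 0, 8]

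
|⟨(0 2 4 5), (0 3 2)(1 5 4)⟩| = 24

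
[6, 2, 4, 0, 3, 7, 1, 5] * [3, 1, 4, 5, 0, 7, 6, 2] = [6, 4, 0, 3, 5, 2, 1, 7]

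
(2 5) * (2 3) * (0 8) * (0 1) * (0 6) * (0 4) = (0 8 1 6 4)(2 5 3)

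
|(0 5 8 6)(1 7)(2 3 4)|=12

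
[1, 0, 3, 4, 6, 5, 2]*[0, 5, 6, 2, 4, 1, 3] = [5, 0, 2, 4, 3, 1, 6]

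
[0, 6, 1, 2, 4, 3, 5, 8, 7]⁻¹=[0, 2, 3, 5, 4, 6, 1, 8, 7]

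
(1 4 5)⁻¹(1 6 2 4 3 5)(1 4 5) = (1 4 6 2 5 3)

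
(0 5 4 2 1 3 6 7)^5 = (0 3 4 7 1 5 6 2)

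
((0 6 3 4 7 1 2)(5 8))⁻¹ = (0 2 1 7 4 3 6)(5 8)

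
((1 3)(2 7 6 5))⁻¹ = (1 3)(2 5 6 7)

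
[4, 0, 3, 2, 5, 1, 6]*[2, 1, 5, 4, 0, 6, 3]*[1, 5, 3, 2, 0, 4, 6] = [1, 3, 0, 4, 6, 5, 2]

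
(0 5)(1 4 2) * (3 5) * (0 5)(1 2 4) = (0 3)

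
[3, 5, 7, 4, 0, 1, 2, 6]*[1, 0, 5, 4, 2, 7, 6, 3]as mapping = [0→4, 1→7, 2→3, 3→2, 4→1, 5→0, 6→5, 7→6]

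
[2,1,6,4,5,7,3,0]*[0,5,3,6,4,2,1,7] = [3,5,1,4,2,7,6,0]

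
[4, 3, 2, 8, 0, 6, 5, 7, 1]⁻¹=[4, 8, 2, 1, 0, 6, 5, 7, 3]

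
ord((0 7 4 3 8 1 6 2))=8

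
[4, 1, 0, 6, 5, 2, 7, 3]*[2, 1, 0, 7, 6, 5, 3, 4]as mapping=[0→6, 1→1, 2→2, 3→3, 4→5, 5→0, 6→4, 7→7]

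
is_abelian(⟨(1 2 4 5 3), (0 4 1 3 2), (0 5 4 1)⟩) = no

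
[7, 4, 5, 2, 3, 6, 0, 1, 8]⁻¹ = [6, 7, 3, 4, 1, 2, 5, 0, 8]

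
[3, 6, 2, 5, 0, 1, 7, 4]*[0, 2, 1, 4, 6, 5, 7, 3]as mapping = [0→4, 1→7, 2→1, 3→5, 4→0, 5→2, 6→3, 7→6]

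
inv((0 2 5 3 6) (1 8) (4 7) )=(0 6 3 5 2) (1 8) (4 7) 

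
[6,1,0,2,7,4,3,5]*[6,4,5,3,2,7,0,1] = [0,4,6,5,1,2,3,7]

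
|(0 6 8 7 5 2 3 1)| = 8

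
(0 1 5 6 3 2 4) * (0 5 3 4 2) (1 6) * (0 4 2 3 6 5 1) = (0 5) (1 6 2 3 4) 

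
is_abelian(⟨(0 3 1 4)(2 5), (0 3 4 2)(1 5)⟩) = no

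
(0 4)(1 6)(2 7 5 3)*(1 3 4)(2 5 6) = (0 1 2 7 6 3 5 4)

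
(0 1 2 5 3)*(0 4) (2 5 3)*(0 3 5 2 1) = (1 2 5) (3 4) 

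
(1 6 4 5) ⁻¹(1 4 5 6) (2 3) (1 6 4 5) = (1 4 6 5) (2 3) 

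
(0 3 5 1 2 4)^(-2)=(0 2 5)(1 3 4)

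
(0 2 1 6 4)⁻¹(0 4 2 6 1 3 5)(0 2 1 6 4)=(0 1 4 6 3 5 2)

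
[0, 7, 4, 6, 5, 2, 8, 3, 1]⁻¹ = [0, 8, 5, 7, 2, 4, 3, 1, 6]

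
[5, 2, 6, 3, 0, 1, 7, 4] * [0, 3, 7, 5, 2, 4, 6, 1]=[4, 7, 6, 5, 0, 3, 1, 2]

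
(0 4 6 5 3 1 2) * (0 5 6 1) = (0 4 1 2 5 3)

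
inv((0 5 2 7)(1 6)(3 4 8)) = (0 7 2 5)(1 6)(3 8 4)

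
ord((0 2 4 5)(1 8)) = 4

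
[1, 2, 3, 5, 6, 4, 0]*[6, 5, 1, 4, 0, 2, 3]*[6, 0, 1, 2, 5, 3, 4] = [3, 0, 5, 1, 2, 6, 4]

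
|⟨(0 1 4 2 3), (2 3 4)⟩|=60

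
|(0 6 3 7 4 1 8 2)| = 8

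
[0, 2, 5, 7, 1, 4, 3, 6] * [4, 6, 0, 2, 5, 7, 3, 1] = [4, 0, 7, 1, 6, 5, 2, 3]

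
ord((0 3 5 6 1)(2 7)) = 10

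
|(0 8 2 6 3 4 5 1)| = 8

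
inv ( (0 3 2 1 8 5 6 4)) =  (0 4 6 5 8 1 2 3)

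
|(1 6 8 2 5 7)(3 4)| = 6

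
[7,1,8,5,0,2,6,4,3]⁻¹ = [4,1,5,8,7,3,6,0,2]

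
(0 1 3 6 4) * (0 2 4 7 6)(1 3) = (0 3)(2 4)(6 7)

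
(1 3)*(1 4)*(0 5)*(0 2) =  (0 5 2) (1 3 4) 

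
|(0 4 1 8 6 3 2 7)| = 8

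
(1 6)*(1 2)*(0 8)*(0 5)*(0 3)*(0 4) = (0 8 5 3 4)(1 6 2)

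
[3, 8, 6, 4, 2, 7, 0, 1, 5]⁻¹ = [6, 7, 4, 0, 3, 8, 2, 5, 1]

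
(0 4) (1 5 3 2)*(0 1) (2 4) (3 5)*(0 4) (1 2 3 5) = (0 3) (1 5) (2 4) 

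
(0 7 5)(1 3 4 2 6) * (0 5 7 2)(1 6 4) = (0 2 4)(1 3)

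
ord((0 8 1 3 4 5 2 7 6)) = 9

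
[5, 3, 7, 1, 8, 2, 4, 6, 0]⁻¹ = [8, 3, 5, 1, 6, 0, 7, 2, 4]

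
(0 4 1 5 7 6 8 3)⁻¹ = (0 3 8 6 7 5 1 4)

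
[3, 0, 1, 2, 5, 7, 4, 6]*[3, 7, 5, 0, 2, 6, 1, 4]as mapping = [0→0, 1→3, 2→7, 3→5, 4→6, 5→4, 6→2, 7→1]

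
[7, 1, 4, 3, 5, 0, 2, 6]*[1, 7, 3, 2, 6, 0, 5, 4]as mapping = [0→4, 1→7, 2→6, 3→2, 4→0, 5→1, 6→3, 7→5]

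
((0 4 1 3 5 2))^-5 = (0 4 1 3 5 2)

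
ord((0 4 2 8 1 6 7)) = 7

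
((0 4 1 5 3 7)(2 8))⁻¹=(0 7 3 5 1 4)(2 8)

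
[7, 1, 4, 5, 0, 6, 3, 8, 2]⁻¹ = [4, 1, 8, 6, 2, 3, 5, 0, 7]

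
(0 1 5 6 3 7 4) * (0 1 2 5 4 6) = (0 2 5)(1 4)(3 7 6)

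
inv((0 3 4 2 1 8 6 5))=(0 5 6 8 1 2 4 3)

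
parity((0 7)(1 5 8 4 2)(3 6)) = even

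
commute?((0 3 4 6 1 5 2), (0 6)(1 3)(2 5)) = no:(0 3 4 6 1 5 2)*(0 6)(1 3)(2 5) = (0 1 2 6 3 4), (0 6)(1 3)(2 5)*(0 3 4 6 1 5 2) = (0 1 4 6 3 5)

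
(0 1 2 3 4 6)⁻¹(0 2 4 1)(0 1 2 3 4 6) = (1 3 6 2)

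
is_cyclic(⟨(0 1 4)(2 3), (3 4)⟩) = no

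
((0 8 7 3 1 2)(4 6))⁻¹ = (0 2 1 3 7 8)(4 6)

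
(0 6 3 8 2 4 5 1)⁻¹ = (0 1 5 4 2 8 3 6)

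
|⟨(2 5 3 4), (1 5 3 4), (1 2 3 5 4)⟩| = 120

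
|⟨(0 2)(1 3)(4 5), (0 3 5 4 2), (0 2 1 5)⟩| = 720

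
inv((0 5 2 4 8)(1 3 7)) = (0 8 4 2 5)(1 7 3)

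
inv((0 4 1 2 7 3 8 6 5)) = (0 5 6 8 3 7 2 1 4)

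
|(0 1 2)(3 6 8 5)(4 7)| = 12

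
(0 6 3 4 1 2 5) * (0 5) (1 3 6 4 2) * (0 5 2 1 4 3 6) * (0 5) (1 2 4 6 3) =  (0 1 6 5 4 3 2) 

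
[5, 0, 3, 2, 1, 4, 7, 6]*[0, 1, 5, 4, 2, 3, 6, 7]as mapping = [0→3, 1→0, 2→4, 3→5, 4→1, 5→2, 6→7, 7→6]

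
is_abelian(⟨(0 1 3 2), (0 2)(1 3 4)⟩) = no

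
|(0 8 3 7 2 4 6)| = 7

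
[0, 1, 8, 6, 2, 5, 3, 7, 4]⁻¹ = [0, 1, 4, 6, 8, 5, 3, 7, 2]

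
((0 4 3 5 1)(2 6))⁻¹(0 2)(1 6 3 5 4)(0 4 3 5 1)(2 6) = (0 2 5 1 3)(4 6)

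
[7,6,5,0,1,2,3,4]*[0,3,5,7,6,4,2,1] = [1,2,4,0,3,5,7,6]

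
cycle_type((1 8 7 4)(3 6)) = 2.4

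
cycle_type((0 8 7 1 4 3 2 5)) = 8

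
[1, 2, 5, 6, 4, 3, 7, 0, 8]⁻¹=[7, 0, 1, 5, 4, 2, 3, 6, 8]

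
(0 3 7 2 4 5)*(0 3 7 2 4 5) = (0 7 4)(2 5 3)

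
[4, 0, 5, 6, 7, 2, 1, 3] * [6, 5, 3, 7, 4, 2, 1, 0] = [4, 6, 2, 1, 0, 3, 5, 7]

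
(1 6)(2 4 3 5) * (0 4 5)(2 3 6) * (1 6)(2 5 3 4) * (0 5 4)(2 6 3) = (0 6 3 5)(1 4)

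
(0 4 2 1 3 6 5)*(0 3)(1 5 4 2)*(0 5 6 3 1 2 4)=(0 4 2 6)(1 5)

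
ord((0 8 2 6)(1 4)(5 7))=4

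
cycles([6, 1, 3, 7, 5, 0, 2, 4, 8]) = (0 6 2 3 7 4 5)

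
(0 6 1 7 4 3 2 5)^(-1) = (0 5 2 3 4 7 1 6)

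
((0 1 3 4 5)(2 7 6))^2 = (0 3 5 1 4)(2 6 7)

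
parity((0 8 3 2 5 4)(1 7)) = even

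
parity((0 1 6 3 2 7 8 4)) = odd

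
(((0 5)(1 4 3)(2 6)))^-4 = (1 3 4)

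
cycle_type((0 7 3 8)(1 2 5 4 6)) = 4.5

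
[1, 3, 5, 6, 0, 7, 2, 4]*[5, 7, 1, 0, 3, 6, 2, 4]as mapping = [0→7, 1→0, 2→6, 3→2, 4→5, 5→4, 6→1, 7→3]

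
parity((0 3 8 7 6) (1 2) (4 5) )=even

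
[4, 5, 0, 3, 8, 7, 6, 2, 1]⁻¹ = [2, 8, 7, 3, 0, 1, 6, 5, 4]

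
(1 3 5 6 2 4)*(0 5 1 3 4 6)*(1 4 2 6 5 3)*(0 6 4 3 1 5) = (0 1 2)(4 5 6)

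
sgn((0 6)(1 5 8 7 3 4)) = 1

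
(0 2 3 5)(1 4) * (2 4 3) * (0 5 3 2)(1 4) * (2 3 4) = (0 1 3 4 2)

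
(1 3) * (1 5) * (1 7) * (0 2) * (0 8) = (0 2 8)(1 3 5 7)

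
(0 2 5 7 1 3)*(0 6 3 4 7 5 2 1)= (0 1 4 7)(3 6)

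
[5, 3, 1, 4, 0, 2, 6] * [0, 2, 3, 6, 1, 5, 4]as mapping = [0→5, 1→6, 2→2, 3→1, 4→0, 5→3, 6→4]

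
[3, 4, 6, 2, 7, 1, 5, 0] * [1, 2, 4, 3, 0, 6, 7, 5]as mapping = [0→3, 1→0, 2→7, 3→4, 4→5, 5→2, 6→6, 7→1]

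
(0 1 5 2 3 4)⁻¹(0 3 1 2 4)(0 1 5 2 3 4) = (0 1 4 5 3)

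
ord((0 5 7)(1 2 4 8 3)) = 15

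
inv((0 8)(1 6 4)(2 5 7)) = (0 8)(1 4 6)(2 7 5)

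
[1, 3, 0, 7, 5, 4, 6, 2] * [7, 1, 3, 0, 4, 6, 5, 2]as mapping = [0→1, 1→0, 2→7, 3→2, 4→6, 5→4, 6→5, 7→3]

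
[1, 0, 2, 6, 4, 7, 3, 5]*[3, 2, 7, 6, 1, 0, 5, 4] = [2, 3, 7, 5, 1, 4, 6, 0] 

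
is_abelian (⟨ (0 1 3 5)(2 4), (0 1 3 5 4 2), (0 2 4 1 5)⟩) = no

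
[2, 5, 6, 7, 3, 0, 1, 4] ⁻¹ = [5, 6, 0, 4, 7, 1, 2, 3] 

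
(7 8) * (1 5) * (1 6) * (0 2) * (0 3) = (0 2 3)(1 5 6)(7 8)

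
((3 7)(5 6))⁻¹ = (3 7)(5 6)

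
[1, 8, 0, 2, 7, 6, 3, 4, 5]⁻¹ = [2, 0, 3, 6, 7, 8, 5, 4, 1]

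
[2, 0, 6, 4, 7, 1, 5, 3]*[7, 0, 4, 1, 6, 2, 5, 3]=[4, 7, 5, 6, 3, 0, 2, 1]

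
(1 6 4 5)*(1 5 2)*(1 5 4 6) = (2 5 4) 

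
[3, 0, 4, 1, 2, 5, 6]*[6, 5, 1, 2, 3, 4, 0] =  [2, 6, 3, 5, 1, 4, 0]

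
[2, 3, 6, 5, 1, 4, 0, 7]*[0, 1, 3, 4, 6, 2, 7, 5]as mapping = [0→3, 1→4, 2→7, 3→2, 4→1, 5→6, 6→0, 7→5]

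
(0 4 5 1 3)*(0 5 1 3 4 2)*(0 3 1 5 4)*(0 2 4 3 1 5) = (0 4)(1 2)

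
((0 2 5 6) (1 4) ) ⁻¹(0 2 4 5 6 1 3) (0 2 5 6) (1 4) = (0 4 3 2 5 1 6) 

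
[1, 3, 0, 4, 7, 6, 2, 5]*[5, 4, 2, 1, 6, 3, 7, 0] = [4, 1, 5, 6, 0, 7, 2, 3]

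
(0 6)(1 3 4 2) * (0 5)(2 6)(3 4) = (0 2 1 4 6 5)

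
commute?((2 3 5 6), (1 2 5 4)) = no:(2 3 5 6)*(1 2 5 4) = (1 2 3 4)(5 6), (1 2 5 4)*(2 3 5 6) = (1 3 5 4)(2 6)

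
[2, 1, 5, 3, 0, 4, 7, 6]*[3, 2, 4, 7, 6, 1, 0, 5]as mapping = [0→4, 1→2, 2→1, 3→7, 4→3, 5→6, 6→5, 7→0]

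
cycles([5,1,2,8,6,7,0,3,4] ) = (0 5 7 3 8 4 6)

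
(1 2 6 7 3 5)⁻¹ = (1 5 3 7 6 2)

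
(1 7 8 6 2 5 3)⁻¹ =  (1 3 5 2 6 8 7)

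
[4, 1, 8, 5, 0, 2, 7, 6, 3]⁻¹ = [4, 1, 5, 8, 0, 3, 7, 6, 2]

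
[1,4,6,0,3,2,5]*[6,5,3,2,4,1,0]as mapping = [0→5,1→4,2→0,3→6,4→2,5→3,6→1]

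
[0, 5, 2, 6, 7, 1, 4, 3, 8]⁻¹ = [0, 5, 2, 7, 6, 1, 3, 4, 8]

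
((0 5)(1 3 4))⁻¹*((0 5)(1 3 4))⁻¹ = (1 3 4)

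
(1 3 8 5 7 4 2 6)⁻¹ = (1 6 2 4 7 5 8 3)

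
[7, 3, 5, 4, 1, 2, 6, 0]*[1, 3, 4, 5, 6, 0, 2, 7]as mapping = [0→7, 1→5, 2→0, 3→6, 4→3, 5→4, 6→2, 7→1]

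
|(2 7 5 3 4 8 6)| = 7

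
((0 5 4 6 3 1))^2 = (0 4 3)(1 5 6)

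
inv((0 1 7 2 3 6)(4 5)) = (0 6 3 2 7 1)(4 5)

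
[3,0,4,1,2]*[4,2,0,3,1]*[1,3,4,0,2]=[0,2,3,4,1]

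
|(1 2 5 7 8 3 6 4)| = 8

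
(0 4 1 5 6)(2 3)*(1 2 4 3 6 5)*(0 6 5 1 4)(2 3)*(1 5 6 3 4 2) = (0 1 2 6 3)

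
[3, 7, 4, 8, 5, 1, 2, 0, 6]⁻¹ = [7, 5, 6, 0, 2, 4, 8, 1, 3]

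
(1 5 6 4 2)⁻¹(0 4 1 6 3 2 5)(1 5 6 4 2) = (0 2 5 4 3 1 6)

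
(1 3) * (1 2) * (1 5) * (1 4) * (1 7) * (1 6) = (1 3 2 5 4 7 6)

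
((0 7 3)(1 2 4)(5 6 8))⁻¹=(0 3 7)(1 4 2)(5 8 6)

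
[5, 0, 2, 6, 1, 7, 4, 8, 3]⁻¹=[1, 4, 2, 8, 6, 0, 3, 5, 7]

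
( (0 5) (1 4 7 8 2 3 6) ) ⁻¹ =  (0 5) (1 6 3 2 8 7 4) 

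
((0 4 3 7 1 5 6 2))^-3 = (0 5 3 2 1 4 6 7)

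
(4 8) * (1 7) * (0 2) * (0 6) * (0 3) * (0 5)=(0 2 6 3 5)(1 7)(4 8)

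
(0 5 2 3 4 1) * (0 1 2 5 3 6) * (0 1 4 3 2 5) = (0 2 6 1 4 5)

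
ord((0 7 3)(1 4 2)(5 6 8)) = 3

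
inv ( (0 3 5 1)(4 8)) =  (0 1 5 3)(4 8)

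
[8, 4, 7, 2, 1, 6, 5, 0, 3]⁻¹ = [7, 4, 3, 8, 1, 6, 5, 2, 0]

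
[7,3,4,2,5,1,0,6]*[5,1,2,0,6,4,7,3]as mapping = [0→3,1→0,2→6,3→2,4→4,5→1,6→5,7→7]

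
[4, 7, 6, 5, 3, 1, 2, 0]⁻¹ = [7, 5, 6, 4, 0, 3, 2, 1]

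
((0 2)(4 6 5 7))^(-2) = (4 5)(6 7)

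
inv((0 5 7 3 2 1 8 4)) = (0 4 8 1 2 3 7 5)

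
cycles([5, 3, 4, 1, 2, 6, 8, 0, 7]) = (0 5 6 8 7)(1 3)(2 4)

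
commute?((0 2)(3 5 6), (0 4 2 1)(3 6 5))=no:(0 2)(3 5 6)*(0 4 2 1)(3 6 5)=(0 1)(2 4), (0 4 2 1)(3 6 5)*(0 2)(3 5 6)=(0 4)(1 2)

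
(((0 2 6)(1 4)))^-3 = (1 4)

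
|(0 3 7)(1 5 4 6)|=12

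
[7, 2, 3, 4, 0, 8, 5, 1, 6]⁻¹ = [4, 7, 1, 2, 3, 6, 8, 0, 5]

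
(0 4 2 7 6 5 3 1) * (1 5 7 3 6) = (0 4 2 3 5 6 7 1)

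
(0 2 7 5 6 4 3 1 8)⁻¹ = (0 8 1 3 4 6 5 7 2)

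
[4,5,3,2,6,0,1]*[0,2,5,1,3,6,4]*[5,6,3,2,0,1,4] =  [2,4,6,1,0,5,3]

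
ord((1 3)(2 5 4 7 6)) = 10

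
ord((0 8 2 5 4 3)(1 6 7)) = 6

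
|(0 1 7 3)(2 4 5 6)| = 4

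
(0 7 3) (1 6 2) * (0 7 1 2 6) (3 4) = (0 1) (3 7 4) 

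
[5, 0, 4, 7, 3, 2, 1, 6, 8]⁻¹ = [1, 6, 5, 4, 2, 0, 7, 3, 8]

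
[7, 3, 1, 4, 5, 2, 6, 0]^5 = [7, 1, 2, 3, 4, 5, 6, 0]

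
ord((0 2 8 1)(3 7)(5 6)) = 4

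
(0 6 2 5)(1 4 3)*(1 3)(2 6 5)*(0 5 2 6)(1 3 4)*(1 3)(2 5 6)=(0 5 6)(1 3 4)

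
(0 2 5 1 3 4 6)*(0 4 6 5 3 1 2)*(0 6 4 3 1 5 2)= (0 6 3 4 2 1 5)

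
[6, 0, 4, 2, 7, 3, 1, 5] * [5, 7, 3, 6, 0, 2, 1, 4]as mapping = [0→1, 1→5, 2→0, 3→3, 4→4, 5→6, 6→7, 7→2]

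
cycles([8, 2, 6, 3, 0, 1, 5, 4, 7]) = (0 8 7 4)(1 2 6 5)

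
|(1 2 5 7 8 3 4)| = 7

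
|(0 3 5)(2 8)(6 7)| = 6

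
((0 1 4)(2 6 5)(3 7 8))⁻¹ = (0 4 1)(2 5 6)(3 8 7)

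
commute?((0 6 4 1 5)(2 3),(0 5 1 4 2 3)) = no:(0 6 4 1 5)(2 3)*(0 5 1 4 2 3) = (0 6 2),(0 5 1 4 2 3)*(0 6 4 1 5)(2 3) = (3 6 4)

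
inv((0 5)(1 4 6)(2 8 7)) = (0 5)(1 6 4)(2 7 8)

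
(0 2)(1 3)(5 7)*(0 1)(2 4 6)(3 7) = (0 4 6 2 1 7 5 3)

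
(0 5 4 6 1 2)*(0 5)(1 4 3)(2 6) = (1 6 4 2 5 3)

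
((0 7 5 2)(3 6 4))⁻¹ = (0 2 5 7)(3 4 6)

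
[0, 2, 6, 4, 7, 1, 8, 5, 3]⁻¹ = [0, 5, 1, 8, 3, 7, 2, 4, 6]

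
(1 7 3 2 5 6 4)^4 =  (1 5 7 6 3 4 2)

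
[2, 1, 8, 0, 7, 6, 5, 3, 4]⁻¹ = [3, 1, 0, 7, 8, 6, 5, 4, 2]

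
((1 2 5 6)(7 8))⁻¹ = (1 6 5 2)(7 8)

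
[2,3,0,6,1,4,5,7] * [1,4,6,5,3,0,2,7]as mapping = [0→6,1→5,2→1,3→2,4→4,5→3,6→0,7→7]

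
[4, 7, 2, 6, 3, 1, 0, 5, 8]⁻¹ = [6, 5, 2, 4, 0, 7, 3, 1, 8]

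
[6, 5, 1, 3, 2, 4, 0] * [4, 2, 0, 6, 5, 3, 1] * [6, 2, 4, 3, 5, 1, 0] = [2, 3, 4, 0, 6, 1, 5]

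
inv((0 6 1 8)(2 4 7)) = (0 8 1 6)(2 7 4)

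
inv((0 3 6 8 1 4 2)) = (0 2 4 1 8 6 3)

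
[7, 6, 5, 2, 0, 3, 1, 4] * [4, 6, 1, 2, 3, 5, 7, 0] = [0, 7, 5, 1, 4, 2, 6, 3]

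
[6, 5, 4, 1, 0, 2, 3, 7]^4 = [5, 0, 3, 4, 1, 6, 2, 7]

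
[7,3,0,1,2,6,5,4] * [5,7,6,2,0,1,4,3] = [3,2,5,7,6,4,1,0]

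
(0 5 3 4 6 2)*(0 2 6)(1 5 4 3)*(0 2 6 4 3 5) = (0 3 5 1)(2 6 4)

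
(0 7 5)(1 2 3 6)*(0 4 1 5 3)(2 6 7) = (0 2)(1 6 5 4)(3 7)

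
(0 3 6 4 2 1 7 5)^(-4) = (0 2)(1 3)(4 5)(6 7)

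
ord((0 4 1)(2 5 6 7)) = 12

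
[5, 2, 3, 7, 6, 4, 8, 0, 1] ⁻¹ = [7, 8, 1, 2, 5, 0, 4, 3, 6] 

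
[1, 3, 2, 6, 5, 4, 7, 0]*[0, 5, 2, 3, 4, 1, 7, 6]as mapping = [0→5, 1→3, 2→2, 3→7, 4→1, 5→4, 6→6, 7→0]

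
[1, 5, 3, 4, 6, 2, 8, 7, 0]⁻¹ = [8, 0, 5, 2, 3, 1, 4, 7, 6]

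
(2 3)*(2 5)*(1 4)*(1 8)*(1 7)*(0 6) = (0 6)(1 4 8 7)(2 3 5)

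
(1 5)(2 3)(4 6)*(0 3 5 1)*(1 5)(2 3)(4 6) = (0 2 1 5)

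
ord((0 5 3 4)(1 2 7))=12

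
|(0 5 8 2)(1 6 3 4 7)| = 20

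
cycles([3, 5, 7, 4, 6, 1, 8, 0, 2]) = (0 3 4 6 8 2 7)(1 5)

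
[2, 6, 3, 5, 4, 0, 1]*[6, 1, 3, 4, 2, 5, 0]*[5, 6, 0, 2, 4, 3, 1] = [2, 5, 4, 3, 0, 1, 6]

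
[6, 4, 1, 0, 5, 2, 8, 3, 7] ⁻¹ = [3, 2, 5, 7, 1, 4, 0, 8, 6] 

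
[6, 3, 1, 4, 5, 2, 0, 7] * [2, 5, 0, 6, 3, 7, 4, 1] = [4, 6, 5, 3, 7, 0, 2, 1]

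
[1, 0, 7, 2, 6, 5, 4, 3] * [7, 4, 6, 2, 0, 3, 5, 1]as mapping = [0→4, 1→7, 2→1, 3→6, 4→5, 5→3, 6→0, 7→2]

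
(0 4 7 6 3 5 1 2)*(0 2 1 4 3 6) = (0 3 5 4 7) 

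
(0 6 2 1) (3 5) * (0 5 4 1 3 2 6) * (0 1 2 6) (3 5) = (0 1 3 4 2 5 6) 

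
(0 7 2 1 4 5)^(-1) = (0 5 4 1 2 7)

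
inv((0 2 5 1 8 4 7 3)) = (0 3 7 4 8 1 5 2)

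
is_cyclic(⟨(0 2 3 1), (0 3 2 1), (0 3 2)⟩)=no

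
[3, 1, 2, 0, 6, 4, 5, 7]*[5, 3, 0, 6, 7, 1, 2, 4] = [6, 3, 0, 5, 2, 7, 1, 4]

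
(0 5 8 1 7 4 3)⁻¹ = (0 3 4 7 1 8 5)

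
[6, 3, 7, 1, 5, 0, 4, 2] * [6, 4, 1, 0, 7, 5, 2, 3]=[2, 0, 3, 4, 5, 6, 7, 1]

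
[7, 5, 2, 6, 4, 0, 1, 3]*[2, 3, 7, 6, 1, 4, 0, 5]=[5, 4, 7, 0, 1, 2, 3, 6]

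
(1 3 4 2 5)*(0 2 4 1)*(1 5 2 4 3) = (0 4 3 5) 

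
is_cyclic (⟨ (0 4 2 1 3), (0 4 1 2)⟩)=no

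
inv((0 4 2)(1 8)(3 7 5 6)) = (0 2 4)(1 8)(3 6 5 7)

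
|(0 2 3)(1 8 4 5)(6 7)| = 12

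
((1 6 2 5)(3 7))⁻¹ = (1 5 2 6)(3 7)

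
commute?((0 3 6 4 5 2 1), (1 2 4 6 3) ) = no:(0 3 6 4 5 2 1) * (1 2 4 6 3) = (0 1) (4 5), (1 2 4 6 3) * (0 3 6 4 5 2 1) = (0 3) (2 5) 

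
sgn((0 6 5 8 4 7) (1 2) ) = 1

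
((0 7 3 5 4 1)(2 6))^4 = (0 4 3)(1 5 7)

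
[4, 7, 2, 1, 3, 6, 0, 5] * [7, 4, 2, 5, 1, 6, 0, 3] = [1, 3, 2, 4, 5, 0, 7, 6]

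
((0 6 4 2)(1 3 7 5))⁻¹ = (0 2 4 6)(1 5 7 3)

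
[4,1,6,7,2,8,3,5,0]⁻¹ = [8,1,4,6,0,7,2,3,5]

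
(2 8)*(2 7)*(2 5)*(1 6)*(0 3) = (0 3) (1 6) (2 8 7 5) 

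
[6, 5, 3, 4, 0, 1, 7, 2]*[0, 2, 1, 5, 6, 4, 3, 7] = [3, 4, 5, 6, 0, 2, 7, 1]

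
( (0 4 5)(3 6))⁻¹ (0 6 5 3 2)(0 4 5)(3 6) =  (0 6 2 4 3)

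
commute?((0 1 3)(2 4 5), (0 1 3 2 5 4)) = no:(0 1 3)(2 4 5) * (0 1 3 2 5 4) = (0 3 1 2), (0 1 3 2 5 4) * (0 1 3)(2 4 5) = (0 3 4 1)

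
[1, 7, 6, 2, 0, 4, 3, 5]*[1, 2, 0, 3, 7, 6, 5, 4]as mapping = [0→2, 1→4, 2→5, 3→0, 4→1, 5→7, 6→3, 7→6]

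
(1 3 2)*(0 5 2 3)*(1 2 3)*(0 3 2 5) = (1 3)(2 5)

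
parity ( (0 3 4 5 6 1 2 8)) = odd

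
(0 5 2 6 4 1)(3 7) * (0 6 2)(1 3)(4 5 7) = (0 7 1 6 5)(3 4)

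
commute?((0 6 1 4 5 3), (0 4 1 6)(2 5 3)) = no:(0 6 1 4 5 3) * (0 4 1 6)(2 5 3) = (2 5)(3 4), (0 4 1 6)(2 5 3) * (0 6 1 4 5 3) = (0 5)(2 3)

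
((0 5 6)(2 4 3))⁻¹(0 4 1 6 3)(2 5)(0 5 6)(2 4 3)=(0 2 5 3 1)(4 6)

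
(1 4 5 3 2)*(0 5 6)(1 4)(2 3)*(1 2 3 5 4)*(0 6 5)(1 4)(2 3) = (0 1 3)(2 4 5)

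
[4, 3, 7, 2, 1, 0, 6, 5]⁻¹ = [5, 4, 3, 1, 0, 7, 6, 2]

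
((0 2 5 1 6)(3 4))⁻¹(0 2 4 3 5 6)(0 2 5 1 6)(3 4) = (0 2 5 3 4 1)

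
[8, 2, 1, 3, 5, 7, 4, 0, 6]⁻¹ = [7, 2, 1, 3, 6, 4, 8, 5, 0]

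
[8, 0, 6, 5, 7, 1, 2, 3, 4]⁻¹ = [1, 5, 6, 7, 8, 3, 2, 4, 0]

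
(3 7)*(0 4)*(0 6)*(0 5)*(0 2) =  (0 4 6 5 2)(3 7)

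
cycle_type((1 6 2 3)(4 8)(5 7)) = 2^2.4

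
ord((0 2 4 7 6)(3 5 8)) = 15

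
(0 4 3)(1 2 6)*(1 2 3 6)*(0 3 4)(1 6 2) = (1 4 2 6)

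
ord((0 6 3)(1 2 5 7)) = 12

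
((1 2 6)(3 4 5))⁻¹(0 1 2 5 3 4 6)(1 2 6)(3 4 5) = (0 2 6 3 4 5 1)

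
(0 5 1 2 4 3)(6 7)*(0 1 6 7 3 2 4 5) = (1 4 2 5 6 3)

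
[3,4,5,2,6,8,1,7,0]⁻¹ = [8,6,3,0,1,2,4,7,5]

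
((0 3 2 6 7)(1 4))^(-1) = (0 7 6 2 3)(1 4)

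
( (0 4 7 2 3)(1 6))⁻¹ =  (0 3 2 7 4)(1 6)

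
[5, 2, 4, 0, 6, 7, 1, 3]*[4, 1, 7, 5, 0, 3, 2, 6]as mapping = [0→3, 1→7, 2→0, 3→4, 4→2, 5→6, 6→1, 7→5]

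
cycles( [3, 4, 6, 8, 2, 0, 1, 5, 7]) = (0 3 8 7 5)(1 4 2 6)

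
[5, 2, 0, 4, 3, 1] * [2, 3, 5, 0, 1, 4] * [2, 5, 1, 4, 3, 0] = [3, 0, 1, 5, 2, 4]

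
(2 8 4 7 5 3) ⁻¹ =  (2 3 5 7 4 8) 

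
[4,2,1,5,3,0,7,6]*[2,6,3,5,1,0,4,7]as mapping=[0→1,1→3,2→6,3→0,4→5,5→2,6→7,7→4]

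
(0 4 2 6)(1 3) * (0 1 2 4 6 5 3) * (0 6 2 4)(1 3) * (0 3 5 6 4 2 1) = (0 1 4 3 2 6 5)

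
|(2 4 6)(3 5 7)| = 3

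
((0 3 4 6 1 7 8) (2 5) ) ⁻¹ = (0 8 7 1 6 4 3) (2 5) 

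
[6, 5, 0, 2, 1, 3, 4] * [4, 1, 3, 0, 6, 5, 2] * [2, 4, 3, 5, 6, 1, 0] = [3, 1, 6, 5, 4, 2, 0]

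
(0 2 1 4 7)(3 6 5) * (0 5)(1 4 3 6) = (0 2 4 7 5 6)(1 3)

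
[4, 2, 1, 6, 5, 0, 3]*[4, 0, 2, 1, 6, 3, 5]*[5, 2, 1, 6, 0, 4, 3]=[3, 1, 5, 4, 6, 0, 2]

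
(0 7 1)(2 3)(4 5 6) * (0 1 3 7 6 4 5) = (0 6 5 4)(2 7 3)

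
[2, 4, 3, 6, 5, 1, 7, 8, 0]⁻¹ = [8, 5, 0, 2, 1, 4, 3, 6, 7]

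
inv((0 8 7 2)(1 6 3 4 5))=(0 2 7 8)(1 5 4 3 6)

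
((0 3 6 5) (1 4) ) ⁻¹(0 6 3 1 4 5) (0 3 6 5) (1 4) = (0 3 5 6 4 1) 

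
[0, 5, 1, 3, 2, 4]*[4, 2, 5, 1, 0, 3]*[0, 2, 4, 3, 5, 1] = [5, 3, 4, 2, 1, 0] 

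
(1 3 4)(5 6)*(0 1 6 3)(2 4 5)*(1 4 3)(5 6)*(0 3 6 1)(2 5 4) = (0 2 6 5)(1 3)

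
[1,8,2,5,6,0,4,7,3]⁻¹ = [5,0,2,8,6,3,4,7,1]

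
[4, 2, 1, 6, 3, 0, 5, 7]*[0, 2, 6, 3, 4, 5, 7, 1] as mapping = [0→4, 1→6, 2→2, 3→7, 4→3, 5→0, 6→5, 7→1] 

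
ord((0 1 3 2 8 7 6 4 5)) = 9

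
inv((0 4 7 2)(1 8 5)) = (0 2 7 4)(1 5 8)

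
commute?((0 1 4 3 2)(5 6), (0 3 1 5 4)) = no:(0 1 4 3 2)(5 6)*(0 3 1 5 4) = (0 5 6 4 1)(2 3), (0 3 1 5 4)*(0 1 4 3 2)(5 6) = (0 2)(1 6 5 3 4)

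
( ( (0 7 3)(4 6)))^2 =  (0 3 7)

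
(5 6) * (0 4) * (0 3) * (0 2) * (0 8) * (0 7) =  (0 4 3 2 8 7)(5 6)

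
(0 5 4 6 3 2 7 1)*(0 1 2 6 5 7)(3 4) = (0 7 2)(3 6 4 5)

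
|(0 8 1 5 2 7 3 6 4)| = 9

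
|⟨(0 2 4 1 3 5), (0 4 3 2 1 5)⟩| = 720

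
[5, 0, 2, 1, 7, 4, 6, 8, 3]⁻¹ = [1, 3, 2, 8, 5, 0, 6, 4, 7]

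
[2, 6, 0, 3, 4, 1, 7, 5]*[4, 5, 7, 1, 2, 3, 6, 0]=[7, 6, 4, 1, 2, 5, 0, 3]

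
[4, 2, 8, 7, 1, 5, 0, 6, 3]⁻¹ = [6, 4, 1, 8, 0, 5, 7, 3, 2]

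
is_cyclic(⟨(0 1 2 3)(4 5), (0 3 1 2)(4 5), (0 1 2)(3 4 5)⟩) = no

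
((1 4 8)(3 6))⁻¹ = (1 8 4)(3 6)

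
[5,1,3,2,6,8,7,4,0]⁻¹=[8,1,3,2,7,0,4,6,5]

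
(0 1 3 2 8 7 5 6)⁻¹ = (0 6 5 7 8 2 3 1)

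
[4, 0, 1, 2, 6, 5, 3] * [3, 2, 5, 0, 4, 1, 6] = [4, 3, 2, 5, 6, 1, 0]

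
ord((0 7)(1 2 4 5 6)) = 10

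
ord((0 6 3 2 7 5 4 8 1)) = 9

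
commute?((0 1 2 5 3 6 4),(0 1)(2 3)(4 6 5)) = no:(0 1 2 5 3 6 4)*(0 1)(2 3)(4 6 5) = (1 3 5 2 4),(0 1)(2 3)(4 6 5)*(0 1 2 5 3 6 4) = (0 2 6 3 5)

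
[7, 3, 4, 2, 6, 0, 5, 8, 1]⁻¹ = [5, 8, 3, 1, 2, 6, 4, 0, 7]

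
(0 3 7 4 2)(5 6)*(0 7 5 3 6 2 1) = (0 6 3 5 2 7 4 1)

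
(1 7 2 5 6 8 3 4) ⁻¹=(1 4 3 8 6 5 2 7) 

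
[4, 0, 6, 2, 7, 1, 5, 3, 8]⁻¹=[1, 5, 3, 7, 0, 6, 2, 4, 8]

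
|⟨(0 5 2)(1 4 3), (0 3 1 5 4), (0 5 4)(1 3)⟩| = 720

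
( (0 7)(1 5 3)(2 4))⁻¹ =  (0 7)(1 3 5)(2 4)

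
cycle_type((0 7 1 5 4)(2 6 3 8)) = 4.5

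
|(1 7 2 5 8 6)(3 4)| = 6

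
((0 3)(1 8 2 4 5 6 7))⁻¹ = (0 3)(1 7 6 5 4 2 8)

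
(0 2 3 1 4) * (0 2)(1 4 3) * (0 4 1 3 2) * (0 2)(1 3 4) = (0 1)(2 4)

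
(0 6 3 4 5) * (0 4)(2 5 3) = (0 6 2 5 4 3)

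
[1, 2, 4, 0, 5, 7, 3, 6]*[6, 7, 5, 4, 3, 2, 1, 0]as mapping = [0→7, 1→5, 2→3, 3→6, 4→2, 5→0, 6→4, 7→1]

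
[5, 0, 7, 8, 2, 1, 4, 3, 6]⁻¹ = [1, 5, 4, 7, 6, 0, 8, 2, 3]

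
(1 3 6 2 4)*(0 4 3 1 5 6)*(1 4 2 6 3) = (0 2 1 4 5 3)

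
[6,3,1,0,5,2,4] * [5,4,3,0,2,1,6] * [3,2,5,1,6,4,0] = [0,3,6,4,2,1,5]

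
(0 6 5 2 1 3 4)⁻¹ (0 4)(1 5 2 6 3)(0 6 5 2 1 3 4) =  (0 6)(1 5 4 3 2)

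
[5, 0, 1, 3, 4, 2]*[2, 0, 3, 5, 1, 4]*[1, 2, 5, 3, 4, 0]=[4, 5, 1, 0, 2, 3]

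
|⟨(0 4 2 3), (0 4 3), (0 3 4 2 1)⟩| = 120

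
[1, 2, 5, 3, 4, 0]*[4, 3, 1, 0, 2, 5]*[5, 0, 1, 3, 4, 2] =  [3, 0, 2, 5, 1, 4]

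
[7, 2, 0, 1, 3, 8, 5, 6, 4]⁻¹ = [2, 3, 1, 4, 8, 6, 7, 0, 5]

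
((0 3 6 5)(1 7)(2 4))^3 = (0 5 6 3)(1 7)(2 4)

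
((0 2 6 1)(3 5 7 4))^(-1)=(0 1 6 2)(3 4 7 5)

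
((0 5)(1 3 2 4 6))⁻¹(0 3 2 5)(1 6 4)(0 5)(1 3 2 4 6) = (0 5 2 4)(1 6 3)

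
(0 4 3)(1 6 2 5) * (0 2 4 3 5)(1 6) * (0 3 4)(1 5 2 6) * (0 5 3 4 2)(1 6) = (0 2 4)(1 3)(5 6)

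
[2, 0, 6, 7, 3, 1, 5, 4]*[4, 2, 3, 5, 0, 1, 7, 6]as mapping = [0→3, 1→4, 2→7, 3→6, 4→5, 5→2, 6→1, 7→0]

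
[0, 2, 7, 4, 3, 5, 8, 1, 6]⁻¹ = [0, 7, 1, 4, 3, 5, 8, 2, 6]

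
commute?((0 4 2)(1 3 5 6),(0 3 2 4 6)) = no:(0 4 2)(1 3 5 6) * (0 3 2 4 6) = (0 6 1 2 3 5),(0 3 2 4 6) * (0 4 2)(1 3 5 6) = (0 5 6 4 1 3)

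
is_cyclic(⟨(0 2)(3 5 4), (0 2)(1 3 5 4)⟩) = no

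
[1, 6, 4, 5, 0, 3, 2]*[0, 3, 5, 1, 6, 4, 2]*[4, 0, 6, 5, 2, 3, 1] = [5, 6, 1, 2, 4, 0, 3]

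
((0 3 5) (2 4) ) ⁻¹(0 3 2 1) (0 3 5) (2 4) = (1 3 5 4) 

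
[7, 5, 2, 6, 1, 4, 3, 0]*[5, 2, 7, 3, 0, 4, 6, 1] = [1, 4, 7, 6, 2, 0, 3, 5]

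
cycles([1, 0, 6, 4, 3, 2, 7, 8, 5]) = (0 1)(2 6 7 8 5)(3 4)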